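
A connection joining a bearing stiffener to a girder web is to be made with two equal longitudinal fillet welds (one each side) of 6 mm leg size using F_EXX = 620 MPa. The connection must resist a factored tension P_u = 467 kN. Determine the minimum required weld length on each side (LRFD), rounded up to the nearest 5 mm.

Throat t_e = 0.707 × 6 = 4.242 mm.
φr_n = 0.75 × 0.6 × 620 × 4.242 × 10⁻³ = 1.184 kN/mm.
L_req = P_u / φr_n = 467 / 1.184 = 394.6 mm total.
Per side: 394.6 / 2 = 197.3 mm.
Round up → use L = 200 mm on each side.

L = 200 mm on each side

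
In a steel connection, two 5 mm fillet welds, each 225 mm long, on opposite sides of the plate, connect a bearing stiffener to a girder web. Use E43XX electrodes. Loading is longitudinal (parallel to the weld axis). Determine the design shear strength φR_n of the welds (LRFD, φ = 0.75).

φR_n ≈ 308 kN

E43XX → F_EXX = 430 MPa.
Effective throat t_e = 0.707 × 5 = 3.535 mm.
Total length L = 450 mm; A_we = 3.535 × 450 = 1591 mm².
F_nw = 0.6 F_EXX = 0.6 × 430 = 258 MPa.
φR_n = 0.75 × 258 × 1591 × 10⁻³ = 307.8 kN.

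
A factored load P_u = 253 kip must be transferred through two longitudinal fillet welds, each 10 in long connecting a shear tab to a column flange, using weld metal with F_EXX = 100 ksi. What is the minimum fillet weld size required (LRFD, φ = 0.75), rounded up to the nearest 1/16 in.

w = 7/16 in

Total weld length L = 20 in.
Required throat t_e = P_u / (φ × 0.6 F_EXX × L) = 253 / (0.75 × 0.6 × 100 × 20) = 0.2811 in.
Required leg w = t_e / 0.707 = 0.3976 in → use 7/16 in.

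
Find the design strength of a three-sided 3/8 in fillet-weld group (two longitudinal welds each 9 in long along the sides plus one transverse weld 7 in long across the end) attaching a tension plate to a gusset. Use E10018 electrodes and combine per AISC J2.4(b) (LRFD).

E100XX → F_EXX = 100 ksi.
t_e = 0.707 × 0.375 = 0.2651 in.
R_nwl = 0.6 × 100 × 0.2651 × 18 = 286.3 kips (longitudinal, 2 welds).
R_nwt = 0.6 × 100 × 0.2651 × 7 = 111.4 kips (transverse, base value).
(i) R_nwl + R_nwt = 397.7 kips; (ii) 0.85 R_nwl + 1.5 R_nwt = 410.4 kips.
R_n = max = 410.4 kips [governs: (ii)]; φR_n = 307.8 kips.

φR_n ≈ 308 kips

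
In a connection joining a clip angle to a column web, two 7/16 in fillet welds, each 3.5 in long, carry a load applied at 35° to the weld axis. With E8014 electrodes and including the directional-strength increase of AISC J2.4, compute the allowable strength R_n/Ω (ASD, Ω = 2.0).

E80XX → F_EXX = 80 ksi.
t_e = 0.707 × 0.4375 = 0.3093 in; A_we = 0.3093 × 7 = 2.165 in².
Directional factor: 1.0 + 0.5 sin^1.5(35°) = 1.217.
F_nw = 0.6 × 80 × 1.217 = 58.43 ksi.
R_n/Ω = (58.43 × 2.165) / 2.0 = 63.25 kips.

R_n/Ω ≈ 63.3 kips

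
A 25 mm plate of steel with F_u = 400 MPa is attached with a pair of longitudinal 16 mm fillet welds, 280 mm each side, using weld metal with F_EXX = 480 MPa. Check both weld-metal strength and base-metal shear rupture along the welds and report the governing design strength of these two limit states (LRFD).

t_e = 0.707 × 16 = 11.31 mm; L = 560 mm.
Weld metal: φR_n = 0.75 × 0.6 × 480 × 11.31 × 560 × 10⁻³ = 1368 kN.
Base metal (shear rupture): φR_n = 0.75 × 0.6 × 400 × 25 × 560 × 10⁻³ = 2520 kN.
Governing: weld metal.

φR_n ≈ 1370 kN (weld metal governs)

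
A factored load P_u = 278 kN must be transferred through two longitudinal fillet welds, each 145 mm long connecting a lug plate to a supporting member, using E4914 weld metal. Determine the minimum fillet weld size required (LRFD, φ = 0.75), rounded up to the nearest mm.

E49XX → F_EXX = 490 MPa.
Total weld length L = 290 mm.
Required throat t_e = P_u / (φ × 0.6 F_EXX × L) = 278 / (0.75 × 0.6 × 490 × 290 × 10⁻³) = 4.347 mm.
Required leg w = t_e / 0.707 = 6.149 mm → use 7 mm.

w = 7 mm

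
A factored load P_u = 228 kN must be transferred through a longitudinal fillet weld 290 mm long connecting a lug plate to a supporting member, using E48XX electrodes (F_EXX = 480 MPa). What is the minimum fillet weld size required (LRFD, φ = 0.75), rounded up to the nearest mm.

w = 6 mm

Total weld length L = 290 mm.
Required throat t_e = P_u / (φ × 0.6 F_EXX × L) = 228 / (0.75 × 0.6 × 480 × 290 × 10⁻³) = 3.64 mm.
Required leg w = t_e / 0.707 = 5.148 mm → use 6 mm.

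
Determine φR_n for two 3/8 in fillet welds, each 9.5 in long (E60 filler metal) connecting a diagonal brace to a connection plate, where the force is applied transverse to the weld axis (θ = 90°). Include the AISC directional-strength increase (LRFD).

E60XX → F_EXX = 60 ksi.
t_e = 0.707 × 0.375 = 0.2651 in; A_we = 0.2651 × 19 = 5.037 in².
Directional factor: 1.0 + 0.5 sin^1.5(90°) = 1.5.
F_nw = 0.6 × 60 × 1.5 = 54 ksi.
φR_n = 0.75 × 54 × 5.037 = 204 kips.

φR_n ≈ 204 kips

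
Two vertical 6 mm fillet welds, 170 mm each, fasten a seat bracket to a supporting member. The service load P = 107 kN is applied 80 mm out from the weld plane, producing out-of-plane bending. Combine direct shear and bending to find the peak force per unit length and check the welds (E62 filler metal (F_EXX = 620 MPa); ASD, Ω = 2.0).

L_w = 2 × 170 = 340 mm; section modulus (unit throat) S = 2 × L²/6 = 9633 mm².
Direct shear f_v = P/L_w = 107×10³/340 = 314.7 N/mm.
Moment M = P × e = 107×10³ × 80 = 8560000 N·mm; bending f_b = M/S = 888.6 N/mm.
f_max = √(f_v² + f_b²) = √(314.7² + 888.6²) = 942.7 N/mm.
r_n/Ω = (1/2.0) × 0.6 × 620 × (0.707 × 6) = 789 N/mm → NOT adequate.

f_max ≈ 943 N/mm; NOT adequate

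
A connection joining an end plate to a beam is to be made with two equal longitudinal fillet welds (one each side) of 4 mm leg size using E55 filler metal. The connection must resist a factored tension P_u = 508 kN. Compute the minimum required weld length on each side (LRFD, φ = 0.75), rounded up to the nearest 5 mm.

L = 365 mm on each side

E55XX → F_EXX = 550 MPa.
Throat t_e = 0.707 × 4 = 2.828 mm.
φr_n = 0.75 × 0.6 × 550 × 2.828 × 10⁻³ = 0.6999 kN/mm.
L_req = P_u / φr_n = 508 / 0.6999 = 725.8 mm total.
Per side: 725.8 / 2 = 362.9 mm.
Round up → use L = 365 mm on each side.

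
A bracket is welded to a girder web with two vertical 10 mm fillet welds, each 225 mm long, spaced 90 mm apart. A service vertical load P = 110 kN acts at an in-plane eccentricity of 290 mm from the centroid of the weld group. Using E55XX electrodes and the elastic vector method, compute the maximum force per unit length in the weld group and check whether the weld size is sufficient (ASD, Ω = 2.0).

f_max ≈ 1480 N/mm; NOT adequate

E55XX → F_EXX = 550 MPa.
Total weld length L_w = 450 mm. Treat welds as unit-width lines.
Polar moment about centroid: J = 2[d³/12 + d(b/2)²] = 2[225³/12 + 225×45²] = 2810000 mm³.
Direct shear f_v = P/L_w = 110×10³ / 450 = 244.4 N/mm (vertical).
Torsion M = P·e = 110×10³ × 290 = 31900000 N·mm.
Critical point at (x, y) = (45, 112.5) from centroid. f_tx = M·y/J = 1277 N/mm; f_ty = M·x/J = 510.9 N/mm.
Resultant f_max = √[f_tx² + (f_v + f_ty)²] = √[1277² + (244.4 + 510.9)²] = 1484 N/mm.
Capacity per unit length: r_n/Ω = (1/2.0) × 0.6 × 550 × (0.707 × 10) = 1167 N/mm.
1484 > 1167 → NOT adequate.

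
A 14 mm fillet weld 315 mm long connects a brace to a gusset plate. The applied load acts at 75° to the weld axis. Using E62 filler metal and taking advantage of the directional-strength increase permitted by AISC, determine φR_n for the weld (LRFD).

φR_n ≈ 1280 kN

E62XX → F_EXX = 620 MPa.
t_e = 0.707 × 14 = 9.898 mm; A_we = 9.898 × 315 = 3118 mm².
Directional factor: 1.0 + 0.5 sin^1.5(75°) = 1.475.
F_nw = 0.6 × 620 × 1.475 = 548.6 MPa.
φR_n = 0.75 × 548.6 × 3118 × 10⁻³ = 1283 kN.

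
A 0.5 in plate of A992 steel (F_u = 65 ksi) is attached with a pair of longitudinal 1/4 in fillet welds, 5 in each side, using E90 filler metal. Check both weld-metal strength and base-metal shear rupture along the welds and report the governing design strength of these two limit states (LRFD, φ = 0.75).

φR_n ≈ 71.6 kip (weld metal governs)

E90XX → F_EXX = 90 ksi.
t_e = 0.707 × 0.25 = 0.1767 in; L = 10 in.
Weld metal: φR_n = 0.75 × 0.6 × 90 × 0.1767 × 10 = 71.58 kip.
Base metal (shear rupture): φR_n = 0.75 × 0.6 × 65 × 0.5 × 10 = 146.2 kip.
Governing: weld metal.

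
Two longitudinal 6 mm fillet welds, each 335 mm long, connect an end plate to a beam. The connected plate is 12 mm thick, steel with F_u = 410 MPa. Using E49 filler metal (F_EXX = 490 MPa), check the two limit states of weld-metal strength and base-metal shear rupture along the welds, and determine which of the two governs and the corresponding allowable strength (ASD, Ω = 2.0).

t_e = 0.707 × 6 = 4.242 mm; L = 670 mm.
Weld metal: R_n/Ω = (1/2.0) × 0.6 × 490 × 4.242 × 670 × 10⁻³ = 417.8 kN.
Base metal (shear rupture): R_n/Ω = (1/2.0) × 0.6 × 410 × 12 × 670 × 10⁻³ = 988.9 kN.
Governing: weld metal.

R_n/Ω ≈ 418 kN (weld metal governs)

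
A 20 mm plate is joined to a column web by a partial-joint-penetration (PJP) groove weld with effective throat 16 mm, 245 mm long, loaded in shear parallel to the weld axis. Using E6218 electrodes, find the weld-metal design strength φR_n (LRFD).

E62XX → F_EXX = 620 MPa.
Effective throat (given) t_e = 16 mm.
A_we = 16 × 245 = 3920 mm².
F_nw = 0.6 F_EXX = 372 MPa.
φR_n = 0.75 × 372 × 3920 × 10⁻³ = 1094 kN.

φR_n ≈ 1090 kN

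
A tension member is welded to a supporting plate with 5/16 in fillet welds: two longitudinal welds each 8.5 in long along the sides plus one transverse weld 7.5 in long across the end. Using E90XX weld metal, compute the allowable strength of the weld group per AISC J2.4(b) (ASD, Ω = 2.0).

R_n/Ω ≈ 153 kips

E90XX → F_EXX = 90 ksi.
t_e = 0.707 × 0.3125 = 0.2209 in.
R_nwl = 0.6 × 90 × 0.2209 × 17 = 202.8 kips (longitudinal, 2 welds).
R_nwt = 0.6 × 90 × 0.2209 × 7.5 = 89.48 kips (transverse, base value).
(i) R_nwl + R_nwt = 292.3 kips; (ii) 0.85 R_nwl + 1.5 R_nwt = 306.6 kips.
R_n = max = 306.6 kips [governs: (ii)]; R_n/Ω = 153.3 kips.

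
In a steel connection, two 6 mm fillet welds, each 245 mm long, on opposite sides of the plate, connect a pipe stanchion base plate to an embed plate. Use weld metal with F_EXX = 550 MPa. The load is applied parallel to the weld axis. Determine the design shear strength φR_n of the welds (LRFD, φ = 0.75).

Effective throat t_e = 0.707 × 6 = 4.242 mm.
Total length L = 490 mm; A_we = 4.242 × 490 = 2079 mm².
F_nw = 0.6 F_EXX = 0.6 × 550 = 330 MPa.
φR_n = 0.75 × 330 × 2079 × 10⁻³ = 514.4 kN.

φR_n ≈ 514 kN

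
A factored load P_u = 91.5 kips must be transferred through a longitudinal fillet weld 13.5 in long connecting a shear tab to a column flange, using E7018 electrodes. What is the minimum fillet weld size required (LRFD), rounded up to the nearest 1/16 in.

E70XX → F_EXX = 70 ksi.
Total weld length L = 13.5 in.
Required throat t_e = P_u / (φ × 0.6 F_EXX × L) = 91.5 / (0.75 × 0.6 × 70 × 13.5) = 0.2152 in.
Required leg w = t_e / 0.707 = 0.3043 in → use 5/16 in.

w = 5/16 in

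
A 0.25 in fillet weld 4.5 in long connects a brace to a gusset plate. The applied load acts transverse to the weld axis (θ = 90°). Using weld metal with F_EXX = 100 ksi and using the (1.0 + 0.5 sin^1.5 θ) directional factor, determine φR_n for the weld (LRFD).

t_e = 0.707 × 0.25 = 0.1767 in; A_we = 0.1767 × 4.5 = 0.7954 in².
Directional factor: 1.0 + 0.5 sin^1.5(90°) = 1.5.
F_nw = 0.6 × 100 × 1.5 = 90 ksi.
φR_n = 0.75 × 90 × 0.7954 = 53.69 kip.

φR_n ≈ 53.7 kip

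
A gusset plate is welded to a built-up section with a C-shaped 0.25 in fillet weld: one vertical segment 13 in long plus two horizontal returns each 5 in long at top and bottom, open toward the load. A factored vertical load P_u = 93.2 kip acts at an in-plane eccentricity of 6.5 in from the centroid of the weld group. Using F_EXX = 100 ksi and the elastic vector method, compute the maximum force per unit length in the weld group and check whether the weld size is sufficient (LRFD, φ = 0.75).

Total weld length L_w = 23 in. Treat welds as unit-width lines.
Centroid: x̄ = 2×5×2.5 / 23 = 1.087 in from the vertical weld.
Polar moment about centroid: J = I_x + I_y = [13³/12 + 2×5×6.5²] + [13×1.087² + 2(5³/12 + 5×1.413²)] = 661.7 in³.
Direct shear f_v = P/L_w = 93.2 / 23 = 4.052 kip/in (vertical).
Torsion M = P·e = 93.2 × 6.5 = 605.8 kip·in.
Critical point at (x, y) = (3.913, 6.5) from centroid. f_tx = M·y/J = 5.95 kip/in; f_ty = M·x/J = 3.582 kip/in.
Resultant f_max = √[f_tx² + (f_v + f_ty)²] = √[5.95² + (4.052 + 3.582)²] = 9.68 kip/in.
Capacity per unit length: φr_n = 0.75 × 0.6 × 100 × (0.707 × 0.25) = 7.954 kip/in.
9.68 > 7.954 → NOT adequate.

f_max ≈ 9.68 kip/in; NOT adequate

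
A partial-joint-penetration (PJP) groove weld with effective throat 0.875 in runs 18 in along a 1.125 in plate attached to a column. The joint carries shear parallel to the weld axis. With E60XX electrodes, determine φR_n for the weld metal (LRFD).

E60XX → F_EXX = 60 ksi.
Effective throat (given) t_e = 0.875 in.
A_we = 0.875 × 18 = 15.75 in².
F_nw = 0.6 F_EXX = 36 ksi.
φR_n = 0.75 × 36 × 15.75 = 425.2 kips.

φR_n ≈ 425 kips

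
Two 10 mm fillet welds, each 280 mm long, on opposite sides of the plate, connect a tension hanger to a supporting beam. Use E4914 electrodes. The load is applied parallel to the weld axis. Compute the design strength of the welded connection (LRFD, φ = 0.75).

φR_n ≈ 873 kN

E49XX → F_EXX = 490 MPa.
Effective throat t_e = 0.707 × 10 = 7.07 mm.
Total length L = 560 mm; A_we = 7.07 × 560 = 3959 mm².
F_nw = 0.6 F_EXX = 0.6 × 490 = 294 MPa.
φR_n = 0.75 × 294 × 3959 × 10⁻³ = 873 kN.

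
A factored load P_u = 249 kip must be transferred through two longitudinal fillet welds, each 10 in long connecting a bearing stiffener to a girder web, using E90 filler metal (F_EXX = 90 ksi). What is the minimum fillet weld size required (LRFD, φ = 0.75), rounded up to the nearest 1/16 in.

w = 7/16 in

Total weld length L = 20 in.
Required throat t_e = P_u / (φ × 0.6 F_EXX × L) = 249 / (0.75 × 0.6 × 90 × 20) = 0.3074 in.
Required leg w = t_e / 0.707 = 0.4348 in → use 7/16 in.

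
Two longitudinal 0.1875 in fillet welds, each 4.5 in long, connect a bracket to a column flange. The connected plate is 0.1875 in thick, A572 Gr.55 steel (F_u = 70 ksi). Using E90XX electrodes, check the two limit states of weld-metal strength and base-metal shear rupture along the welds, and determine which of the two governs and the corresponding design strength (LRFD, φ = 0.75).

φR_n ≈ 48.3 kip (weld metal governs)

E90XX → F_EXX = 90 ksi.
t_e = 0.707 × 0.1875 = 0.1326 in; L = 9 in.
Weld metal: φR_n = 0.75 × 0.6 × 90 × 0.1326 × 9 = 48.32 kip.
Base metal (shear rupture): φR_n = 0.75 × 0.6 × 70 × 0.1875 × 9 = 53.16 kip.
Governing: weld metal.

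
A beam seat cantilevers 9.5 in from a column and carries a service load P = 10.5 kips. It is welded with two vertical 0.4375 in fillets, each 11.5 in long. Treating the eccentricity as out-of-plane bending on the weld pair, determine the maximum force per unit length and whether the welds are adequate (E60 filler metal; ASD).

f_max ≈ 2.31 kip/in; adequate

E60XX → F_EXX = 60 ksi.
L_w = 2 × 11.5 = 23 in; section modulus (unit throat) S = 2 × L²/6 = 44.08 in².
Direct shear f_v = P/L_w = 10.5/23 = 0.4565 kip/in.
Moment M = P × e = 10.5 × 9.5 = 99.75 kip·in; bending f_b = M/S = 2.263 kip/in.
f_max = √(f_v² + f_b²) = √(0.4565² + 2.263²) = 2.308 kip/in.
r_n/Ω = (1/2.0) × 0.6 × 60 × (0.707 × 0.4375) = 5.568 kip/in → adequate.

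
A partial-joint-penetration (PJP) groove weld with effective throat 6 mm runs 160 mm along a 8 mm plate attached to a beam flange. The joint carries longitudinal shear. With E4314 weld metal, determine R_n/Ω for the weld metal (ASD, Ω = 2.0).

R_n/Ω ≈ 124 kN

E43XX → F_EXX = 430 MPa.
Effective throat (given) t_e = 6 mm.
A_we = 6 × 160 = 960 mm².
F_nw = 0.6 F_EXX = 258 MPa.
R_n/Ω = (258 × 960) / 2.0 × 10⁻³ = 123.8 kN.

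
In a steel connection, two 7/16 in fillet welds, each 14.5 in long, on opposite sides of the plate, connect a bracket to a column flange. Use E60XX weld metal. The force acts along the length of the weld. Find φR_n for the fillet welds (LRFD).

φR_n ≈ 242 kips

E60XX → F_EXX = 60 ksi.
Effective throat t_e = 0.707 × 0.4375 = 0.3093 in.
Total length L = 29 in; A_we = 0.3093 × 29 = 8.97 in².
F_nw = 0.6 F_EXX = 0.6 × 60 = 36 ksi.
φR_n = 0.75 × 36 × 8.97 = 242.2 kips.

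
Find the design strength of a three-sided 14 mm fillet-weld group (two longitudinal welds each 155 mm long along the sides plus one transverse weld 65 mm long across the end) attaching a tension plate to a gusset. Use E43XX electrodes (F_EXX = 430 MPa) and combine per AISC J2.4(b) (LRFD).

φR_n ≈ 718 kN

t_e = 0.707 × 14 = 9.898 mm.
R_nwl = 0.6 × 430 × 9.898 × 310 × 10⁻³ = 791.6 kN (longitudinal, 2 welds).
R_nwt = 0.6 × 430 × 9.898 × 65 × 10⁻³ = 166 kN (transverse, base value).
(i) R_nwl + R_nwt = 957.6 kN; (ii) 0.85 R_nwl + 1.5 R_nwt = 921.9 kN.
R_n = max = 957.6 kN [governs: (i)]; φR_n = 718.2 kN.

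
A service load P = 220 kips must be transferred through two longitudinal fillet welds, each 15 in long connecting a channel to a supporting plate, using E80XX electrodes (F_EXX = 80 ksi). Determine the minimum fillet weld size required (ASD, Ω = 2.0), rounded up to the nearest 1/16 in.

w = 7/16 in

Total weld length L = 30 in.
Required throat t_e = P × Ω / (0.6 F_EXX × L) = 220 × 2.0 / (0.6 × 80 × 30) = 0.3056 in.
Required leg w = t_e / 0.707 = 0.4322 in → use 7/16 in.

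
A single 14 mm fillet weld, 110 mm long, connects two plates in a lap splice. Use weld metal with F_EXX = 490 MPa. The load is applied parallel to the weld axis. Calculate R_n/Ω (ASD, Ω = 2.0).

R_n/Ω ≈ 160 kN

Effective throat t_e = 0.707 × 14 = 9.898 mm.
Total length L = 110 mm; A_we = 9.898 × 110 = 1089 mm².
F_nw = 0.6 F_EXX = 0.6 × 490 = 294 MPa.
R_n = 294 × 1089 × 10⁻³ = 320.1 kN; R_n/Ω = 320.1/2.0 = 160.1 kN.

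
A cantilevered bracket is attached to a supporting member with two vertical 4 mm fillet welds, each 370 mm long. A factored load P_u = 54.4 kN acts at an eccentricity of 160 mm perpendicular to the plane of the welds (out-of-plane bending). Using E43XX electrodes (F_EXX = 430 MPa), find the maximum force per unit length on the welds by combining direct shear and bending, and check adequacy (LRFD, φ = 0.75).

f_max ≈ 204 N/mm; adequate

L_w = 2 × 370 = 740 mm; section modulus (unit throat) S = 2 × L²/6 = 45630 mm².
Direct shear f_v = P/L_w = 54.4×10³/740 = 73.51 N/mm.
Moment M = P × e = 54.4×10³ × 160 = 8704000 N·mm; bending f_b = M/S = 190.7 N/mm.
f_max = √(f_v² + f_b²) = √(73.51² + 190.7²) = 204.4 N/mm.
φr_n = 0.75 × 0.6 × 430 × (0.707 × 4) = 547.2 N/mm → adequate.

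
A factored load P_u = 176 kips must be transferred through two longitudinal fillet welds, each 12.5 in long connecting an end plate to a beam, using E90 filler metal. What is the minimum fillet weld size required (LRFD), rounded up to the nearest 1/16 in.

E90XX → F_EXX = 90 ksi.
Total weld length L = 25 in.
Required throat t_e = P_u / (φ × 0.6 F_EXX × L) = 176 / (0.75 × 0.6 × 90 × 25) = 0.1738 in.
Required leg w = t_e / 0.707 = 0.2459 in → use 1/4 in.

w = 1/4 in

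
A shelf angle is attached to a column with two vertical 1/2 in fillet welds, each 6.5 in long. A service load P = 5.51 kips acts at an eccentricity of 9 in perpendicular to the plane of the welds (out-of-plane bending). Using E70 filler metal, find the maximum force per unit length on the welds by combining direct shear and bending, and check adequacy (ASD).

E70XX → F_EXX = 70 ksi.
L_w = 2 × 6.5 = 13 in; section modulus (unit throat) S = 2 × L²/6 = 14.08 in².
Direct shear f_v = P/L_w = 5.51/13 = 0.4238 kip/in.
Moment M = P × e = 5.51 × 9 = 49.59 kip·in; bending f_b = M/S = 3.521 kip/in.
f_max = √(f_v² + f_b²) = √(0.4238² + 3.521²) = 3.547 kip/in.
r_n/Ω = (1/2.0) × 0.6 × 70 × (0.707 × 0.5) = 7.423 kip/in → adequate.

f_max ≈ 3.55 kip/in; adequate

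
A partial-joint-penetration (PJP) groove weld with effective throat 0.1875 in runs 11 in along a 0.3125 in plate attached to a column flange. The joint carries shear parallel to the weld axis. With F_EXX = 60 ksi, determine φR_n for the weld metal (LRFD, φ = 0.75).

φR_n ≈ 55.7 kips

Effective throat (given) t_e = 0.1875 in.
A_we = 0.1875 × 11 = 2.062 in².
F_nw = 0.6 F_EXX = 36 ksi.
φR_n = 0.75 × 36 × 2.062 = 55.69 kips.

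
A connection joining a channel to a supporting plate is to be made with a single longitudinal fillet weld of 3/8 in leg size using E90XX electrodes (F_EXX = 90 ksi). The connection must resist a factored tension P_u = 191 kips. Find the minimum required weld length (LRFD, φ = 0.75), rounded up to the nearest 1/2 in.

Throat t_e = 0.707 × 0.375 = 0.2651 in.
φr_n = 0.75 × 0.6 × 90 × 0.2651 = 10.74 kips/in.
L_req = P_u / φr_n = 191 / 10.74 = 17.79 in total.
Round up → use L = 18 in.

L = 18 in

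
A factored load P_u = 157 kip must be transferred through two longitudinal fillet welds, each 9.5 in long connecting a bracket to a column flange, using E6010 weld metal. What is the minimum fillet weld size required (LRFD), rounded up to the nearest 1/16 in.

w = 7/16 in

E60XX → F_EXX = 60 ksi.
Total weld length L = 19 in.
Required throat t_e = P_u / (φ × 0.6 F_EXX × L) = 157 / (0.75 × 0.6 × 60 × 19) = 0.306 in.
Required leg w = t_e / 0.707 = 0.4329 in → use 7/16 in.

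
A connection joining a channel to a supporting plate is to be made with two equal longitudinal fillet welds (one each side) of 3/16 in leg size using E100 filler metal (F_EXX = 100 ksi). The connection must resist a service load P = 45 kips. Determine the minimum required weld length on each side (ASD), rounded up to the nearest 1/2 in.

L = 6 in on each side

Throat t_e = 0.707 × 0.1875 = 0.1326 in.
r_n/Ω = (0.6 × 100 × 0.1326) / 2.0 = 3.977 kip/in.
L_req = P / (r_n/Ω) = 45 / 3.977 = 11.32 in total.
Per side: 11.32 / 2 = 5.658 in.
Round up → use L = 6 in on each side.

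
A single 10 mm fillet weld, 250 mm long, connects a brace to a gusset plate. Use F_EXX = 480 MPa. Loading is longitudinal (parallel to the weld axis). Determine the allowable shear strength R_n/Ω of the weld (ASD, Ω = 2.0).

Effective throat t_e = 0.707 × 10 = 7.07 mm.
Total length L = 250 mm; A_we = 7.07 × 250 = 1767 mm².
F_nw = 0.6 F_EXX = 0.6 × 480 = 288 MPa.
R_n = 288 × 1767 × 10⁻³ = 509 kN; R_n/Ω = 509/2.0 = 254.5 kN.

R_n/Ω ≈ 255 kN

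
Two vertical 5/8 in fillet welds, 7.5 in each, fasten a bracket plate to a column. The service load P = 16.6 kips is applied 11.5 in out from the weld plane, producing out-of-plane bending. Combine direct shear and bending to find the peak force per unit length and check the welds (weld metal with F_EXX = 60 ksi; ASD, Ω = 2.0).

L_w = 2 × 7.5 = 15 in; section modulus (unit throat) S = 2 × L²/6 = 18.75 in².
Direct shear f_v = P/L_w = 16.6/15 = 1.107 kip/in.
Moment M = P × e = 16.6 × 11.5 = 190.9 kip·in; bending f_b = M/S = 10.18 kip/in.
f_max = √(f_v² + f_b²) = √(1.107² + 10.18²) = 10.24 kip/in.
r_n/Ω = (1/2.0) × 0.6 × 60 × (0.707 × 0.625) = 7.954 kip/in → NOT adequate.

f_max ≈ 10.2 kip/in; NOT adequate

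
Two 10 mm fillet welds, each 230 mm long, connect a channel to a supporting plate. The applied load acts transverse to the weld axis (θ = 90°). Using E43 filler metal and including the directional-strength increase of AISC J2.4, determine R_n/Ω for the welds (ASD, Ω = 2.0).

R_n/Ω ≈ 629 kN

E43XX → F_EXX = 430 MPa.
t_e = 0.707 × 10 = 7.07 mm; A_we = 7.07 × 460 = 3252 mm².
Directional factor: 1.0 + 0.5 sin^1.5(90°) = 1.5.
F_nw = 0.6 × 430 × 1.5 = 387 MPa.
R_n/Ω = (387 × 3252) / 2.0 × 10⁻³ = 629.3 kN.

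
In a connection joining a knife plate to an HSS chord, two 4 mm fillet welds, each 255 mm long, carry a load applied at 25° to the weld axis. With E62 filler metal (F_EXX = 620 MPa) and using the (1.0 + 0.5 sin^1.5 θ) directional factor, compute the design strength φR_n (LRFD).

φR_n ≈ 458 kN

t_e = 0.707 × 4 = 2.828 mm; A_we = 2.828 × 510 = 1442 mm².
Directional factor: 1.0 + 0.5 sin^1.5(25°) = 1.137.
F_nw = 0.6 × 620 × 1.137 = 423.1 MPa.
φR_n = 0.75 × 423.1 × 1442 × 10⁻³ = 457.7 kN.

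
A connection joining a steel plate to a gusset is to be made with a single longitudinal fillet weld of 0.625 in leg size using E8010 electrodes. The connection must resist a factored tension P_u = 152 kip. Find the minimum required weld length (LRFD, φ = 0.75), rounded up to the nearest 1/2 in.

L = 10 in

E80XX → F_EXX = 80 ksi.
Throat t_e = 0.707 × 0.625 = 0.4419 in.
φr_n = 0.75 × 0.6 × 80 × 0.4419 = 15.91 kip/in.
L_req = P_u / φr_n = 152 / 15.91 = 9.555 in total.
Round up → use L = 10 in.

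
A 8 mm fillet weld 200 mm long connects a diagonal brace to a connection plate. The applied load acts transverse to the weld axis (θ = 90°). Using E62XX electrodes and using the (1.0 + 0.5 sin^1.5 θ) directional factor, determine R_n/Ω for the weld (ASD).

R_n/Ω ≈ 316 kN

E62XX → F_EXX = 620 MPa.
t_e = 0.707 × 8 = 5.656 mm; A_we = 5.656 × 200 = 1131 mm².
Directional factor: 1.0 + 0.5 sin^1.5(90°) = 1.5.
F_nw = 0.6 × 620 × 1.5 = 558 MPa.
R_n/Ω = (558 × 1131) / 2.0 × 10⁻³ = 315.6 kN.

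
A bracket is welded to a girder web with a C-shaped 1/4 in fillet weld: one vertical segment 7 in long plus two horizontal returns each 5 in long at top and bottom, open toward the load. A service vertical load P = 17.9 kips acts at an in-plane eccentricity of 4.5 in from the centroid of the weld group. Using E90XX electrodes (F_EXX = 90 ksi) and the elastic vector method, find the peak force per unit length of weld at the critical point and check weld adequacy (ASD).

Total weld length L_w = 17 in. Treat welds as unit-width lines.
Centroid: x̄ = 2×5×2.5 / 17 = 1.471 in from the vertical weld.
Polar moment about centroid: J = I_x + I_y = [7³/12 + 2×5×3.5²] + [7×1.471² + 2(5³/12 + 5×1.029²)] = 197.7 in³.
Direct shear f_v = P/L_w = 17.9 / 17 = 1.053 kip/in (vertical).
Torsion M = P·e = 17.9 × 4.5 = 80.55 kip·in.
Critical point at (x, y) = (3.529, 3.5) from centroid. f_tx = M·y/J = 1.426 kip/in; f_ty = M·x/J = 1.438 kip/in.
Resultant f_max = √[f_tx² + (f_v + f_ty)²] = √[1.426² + (1.053 + 1.438)²] = 2.871 kip/in.
Capacity per unit length: r_n/Ω = (1/2.0) × 0.6 × 90 × (0.707 × 0.25) = 4.772 kip/in.
2.871 ≤ 4.772 → adequate.

f_max ≈ 2.87 kip/in; adequate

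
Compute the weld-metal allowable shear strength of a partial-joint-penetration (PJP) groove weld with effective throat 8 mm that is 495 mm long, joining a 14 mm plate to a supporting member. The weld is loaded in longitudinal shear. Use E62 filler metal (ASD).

R_n/Ω ≈ 737 kN

E62XX → F_EXX = 620 MPa.
Effective throat (given) t_e = 8 mm.
A_we = 8 × 495 = 3960 mm².
F_nw = 0.6 F_EXX = 372 MPa.
R_n/Ω = (372 × 3960) / 2.0 × 10⁻³ = 736.6 kN.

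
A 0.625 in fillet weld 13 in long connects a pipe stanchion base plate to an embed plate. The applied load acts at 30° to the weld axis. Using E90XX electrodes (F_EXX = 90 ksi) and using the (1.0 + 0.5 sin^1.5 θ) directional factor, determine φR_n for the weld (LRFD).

t_e = 0.707 × 0.625 = 0.4419 in; A_we = 0.4419 × 13 = 5.744 in².
Directional factor: 1.0 + 0.5 sin^1.5(30°) = 1.177.
F_nw = 0.6 × 90 × 1.177 = 63.55 ksi.
φR_n = 0.75 × 63.55 × 5.744 = 273.8 kip.

φR_n ≈ 274 kip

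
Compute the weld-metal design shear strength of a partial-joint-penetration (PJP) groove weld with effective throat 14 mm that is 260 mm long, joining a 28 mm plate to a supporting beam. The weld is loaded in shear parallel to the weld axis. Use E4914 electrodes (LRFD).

E49XX → F_EXX = 490 MPa.
Effective throat (given) t_e = 14 mm.
A_we = 14 × 260 = 3640 mm².
F_nw = 0.6 F_EXX = 294 MPa.
φR_n = 0.75 × 294 × 3640 × 10⁻³ = 802.6 kN.

φR_n ≈ 803 kN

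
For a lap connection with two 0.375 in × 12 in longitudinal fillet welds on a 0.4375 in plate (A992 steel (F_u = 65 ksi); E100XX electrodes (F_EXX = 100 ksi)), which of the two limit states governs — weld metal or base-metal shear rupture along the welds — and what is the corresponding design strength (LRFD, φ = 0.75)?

t_e = 0.707 × 0.375 = 0.2651 in; L = 24 in.
Weld metal: φR_n = 0.75 × 0.6 × 100 × 0.2651 × 24 = 286.3 kips.
Base metal (shear rupture): φR_n = 0.75 × 0.6 × 65 × 0.4375 × 24 = 307.1 kips.
Governing: weld metal.

φR_n ≈ 286 kips (weld metal governs)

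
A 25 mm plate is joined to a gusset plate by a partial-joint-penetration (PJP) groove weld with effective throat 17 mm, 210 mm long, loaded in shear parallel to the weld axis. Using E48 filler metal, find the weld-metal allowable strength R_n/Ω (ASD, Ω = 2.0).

E48XX → F_EXX = 480 MPa.
Effective throat (given) t_e = 17 mm.
A_we = 17 × 210 = 3570 mm².
F_nw = 0.6 F_EXX = 288 MPa.
R_n/Ω = (288 × 3570) / 2.0 × 10⁻³ = 514.1 kN.

R_n/Ω ≈ 514 kN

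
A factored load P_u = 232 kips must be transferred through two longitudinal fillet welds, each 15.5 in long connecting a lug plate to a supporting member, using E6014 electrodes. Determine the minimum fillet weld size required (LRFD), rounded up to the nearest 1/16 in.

w = 7/16 in

E60XX → F_EXX = 60 ksi.
Total weld length L = 31 in.
Required throat t_e = P_u / (φ × 0.6 F_EXX × L) = 232 / (0.75 × 0.6 × 60 × 31) = 0.2772 in.
Required leg w = t_e / 0.707 = 0.3921 in → use 7/16 in.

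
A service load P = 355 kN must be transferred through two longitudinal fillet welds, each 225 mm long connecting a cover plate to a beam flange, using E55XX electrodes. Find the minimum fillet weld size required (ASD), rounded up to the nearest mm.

w = 7 mm

E55XX → F_EXX = 550 MPa.
Total weld length L = 450 mm.
Required throat t_e = P × Ω / (0.6 F_EXX × L) = 355 × 2.0 / (0.6 × 550 × 450 × 10⁻³) = 4.781 mm.
Required leg w = t_e / 0.707 = 6.763 mm → use 7 mm.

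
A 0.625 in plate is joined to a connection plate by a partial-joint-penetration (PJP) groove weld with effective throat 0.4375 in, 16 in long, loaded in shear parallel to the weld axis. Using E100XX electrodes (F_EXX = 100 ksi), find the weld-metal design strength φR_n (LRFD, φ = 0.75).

φR_n ≈ 315 kip

Effective throat (given) t_e = 0.4375 in.
A_we = 0.4375 × 16 = 7 in².
F_nw = 0.6 F_EXX = 60 ksi.
φR_n = 0.75 × 60 × 7 = 315 kip.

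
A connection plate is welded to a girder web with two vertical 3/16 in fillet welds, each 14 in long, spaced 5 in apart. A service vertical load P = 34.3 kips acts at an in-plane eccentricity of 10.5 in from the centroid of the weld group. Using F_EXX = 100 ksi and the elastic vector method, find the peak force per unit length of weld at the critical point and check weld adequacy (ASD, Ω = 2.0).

Total weld length L_w = 28 in. Treat welds as unit-width lines.
Polar moment about centroid: J = 2[d³/12 + d(b/2)²] = 2[14³/12 + 14×2.5²] = 632.3 in³.
Direct shear f_v = P/L_w = 34.3 / 28 = 1.225 kip/in (vertical).
Torsion M = P·e = 34.3 × 10.5 = 360.15 kip·in.
Critical point at (x, y) = (2.5, 7) from centroid. f_tx = M·y/J = 3.987 kip/in; f_ty = M·x/J = 1.424 kip/in.
Resultant f_max = √[f_tx² + (f_v + f_ty)²] = √[3.987² + (1.225 + 1.424)²] = 4.787 kip/in.
Capacity per unit length: r_n/Ω = (1/2.0) × 0.6 × 100 × (0.707 × 0.1875) = 3.977 kip/in.
4.787 > 3.977 → NOT adequate.

f_max ≈ 4.79 kip/in; NOT adequate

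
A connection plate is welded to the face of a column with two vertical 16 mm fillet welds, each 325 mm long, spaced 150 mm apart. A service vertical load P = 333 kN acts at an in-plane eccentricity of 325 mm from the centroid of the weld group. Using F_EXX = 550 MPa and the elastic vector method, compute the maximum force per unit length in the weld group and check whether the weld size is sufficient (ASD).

Total weld length L_w = 650 mm. Treat welds as unit-width lines.
Polar moment about centroid: J = 2[d³/12 + d(b/2)²] = 2[325³/12 + 325×75²] = 9378000 mm³.
Direct shear f_v = P/L_w = 333×10³ / 650 = 512.3 N/mm (vertical).
Torsion M = P·e = 333×10³ × 325 = 108220000 N·mm.
Critical point at (x, y) = (75, 162.5) from centroid. f_tx = M·y/J = 1875 N/mm; f_ty = M·x/J = 865.6 N/mm.
Resultant f_max = √[f_tx² + (f_v + f_ty)²] = √[1875² + (512.3 + 865.6)²] = 2327 N/mm.
Capacity per unit length: r_n/Ω = (1/2.0) × 0.6 × 550 × (0.707 × 16) = 1866 N/mm.
2327 > 1866 → NOT adequate.

f_max ≈ 2330 N/mm; NOT adequate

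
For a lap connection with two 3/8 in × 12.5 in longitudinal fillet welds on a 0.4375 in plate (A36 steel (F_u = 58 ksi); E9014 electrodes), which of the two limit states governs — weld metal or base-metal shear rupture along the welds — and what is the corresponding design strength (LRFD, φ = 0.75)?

φR_n ≈ 268 kips (weld metal governs)

E90XX → F_EXX = 90 ksi.
t_e = 0.707 × 0.375 = 0.2651 in; L = 25 in.
Weld metal: φR_n = 0.75 × 0.6 × 90 × 0.2651 × 25 = 268.4 kips.
Base metal (shear rupture): φR_n = 0.75 × 0.6 × 58 × 0.4375 × 25 = 285.5 kips.
Governing: weld metal.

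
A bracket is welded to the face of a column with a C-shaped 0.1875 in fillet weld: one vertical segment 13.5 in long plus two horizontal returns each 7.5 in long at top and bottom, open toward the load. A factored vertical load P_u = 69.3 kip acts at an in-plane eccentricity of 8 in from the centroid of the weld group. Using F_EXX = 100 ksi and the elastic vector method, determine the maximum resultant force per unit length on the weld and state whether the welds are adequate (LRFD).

f_max ≈ 6.39 kip/in; NOT adequate

Total weld length L_w = 28.5 in. Treat welds as unit-width lines.
Centroid: x̄ = 2×7.5×3.75 / 28.5 = 1.974 in from the vertical weld.
Polar moment about centroid: J = I_x + I_y = [13.5³/12 + 2×7.5×6.75²] + [13.5×1.974² + 2(7.5³/12 + 7.5×1.776²)] = 1059 in³.
Direct shear f_v = P/L_w = 69.3 / 28.5 = 2.432 kip/in (vertical).
Torsion M = P·e = 69.3 × 8 = 554.4 kip·in.
Critical point at (x, y) = (5.526, 6.75) from centroid. f_tx = M·y/J = 3.535 kip/in; f_ty = M·x/J = 2.894 kip/in.
Resultant f_max = √[f_tx² + (f_v + f_ty)²] = √[3.535² + (2.432 + 2.894)²] = 6.392 kip/in.
Capacity per unit length: φr_n = 0.75 × 0.6 × 100 × (0.707 × 0.1875) = 5.965 kip/in.
6.392 > 5.965 → NOT adequate.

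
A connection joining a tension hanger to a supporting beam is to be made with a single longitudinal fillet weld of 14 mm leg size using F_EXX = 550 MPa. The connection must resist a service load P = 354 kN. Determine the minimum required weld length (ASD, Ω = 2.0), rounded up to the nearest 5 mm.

L = 220 mm

Throat t_e = 0.707 × 14 = 9.898 mm.
r_n/Ω = (0.6 × 550 × 9.898) / 2.0 = 1633 N/mm = 1.633 kN/mm.
L_req = P / (r_n/Ω) = 354 / 1.633 = 216.8 mm total.
Round up → use L = 220 mm.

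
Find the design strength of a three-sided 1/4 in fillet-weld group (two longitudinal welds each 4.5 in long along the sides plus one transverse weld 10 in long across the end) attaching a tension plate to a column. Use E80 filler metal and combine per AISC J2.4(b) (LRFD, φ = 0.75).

E80XX → F_EXX = 80 ksi.
t_e = 0.707 × 0.25 = 0.1767 in.
R_nwl = 0.6 × 80 × 0.1767 × 9 = 76.36 kips (longitudinal, 2 welds).
R_nwt = 0.6 × 80 × 0.1767 × 10 = 84.84 kips (transverse, base value).
(i) R_nwl + R_nwt = 161.2 kips; (ii) 0.85 R_nwl + 1.5 R_nwt = 192.2 kips.
R_n = max = 192.2 kips [governs: (ii)]; φR_n = 144.1 kips.

φR_n ≈ 144 kips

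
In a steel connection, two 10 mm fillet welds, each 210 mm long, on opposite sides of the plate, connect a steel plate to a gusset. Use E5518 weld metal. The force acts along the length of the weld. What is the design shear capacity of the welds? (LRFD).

E55XX → F_EXX = 550 MPa.
Effective throat t_e = 0.707 × 10 = 7.07 mm.
Total length L = 420 mm; A_we = 7.07 × 420 = 2969 mm².
F_nw = 0.6 F_EXX = 0.6 × 550 = 330 MPa.
φR_n = 0.75 × 330 × 2969 × 10⁻³ = 734.9 kN.

φR_n ≈ 735 kN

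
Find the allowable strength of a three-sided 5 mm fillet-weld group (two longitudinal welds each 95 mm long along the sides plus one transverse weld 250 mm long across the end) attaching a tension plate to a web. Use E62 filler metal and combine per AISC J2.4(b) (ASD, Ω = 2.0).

E62XX → F_EXX = 620 MPa.
t_e = 0.707 × 5 = 3.535 mm.
R_nwl = 0.6 × 620 × 3.535 × 190 × 10⁻³ = 249.9 kN (longitudinal, 2 welds).
R_nwt = 0.6 × 620 × 3.535 × 250 × 10⁻³ = 328.8 kN (transverse, base value).
(i) R_nwl + R_nwt = 578.6 kN; (ii) 0.85 R_nwl + 1.5 R_nwt = 705.5 kN.
R_n = max = 705.5 kN [governs: (ii)]; R_n/Ω = 352.8 kN.

R_n/Ω ≈ 353 kN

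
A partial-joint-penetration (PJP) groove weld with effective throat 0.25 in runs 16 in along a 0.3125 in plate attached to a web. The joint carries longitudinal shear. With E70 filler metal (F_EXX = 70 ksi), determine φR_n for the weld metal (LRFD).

Effective throat (given) t_e = 0.25 in.
A_we = 0.25 × 16 = 4 in².
F_nw = 0.6 F_EXX = 42 ksi.
φR_n = 0.75 × 42 × 4 = 126 kip.

φR_n ≈ 126 kip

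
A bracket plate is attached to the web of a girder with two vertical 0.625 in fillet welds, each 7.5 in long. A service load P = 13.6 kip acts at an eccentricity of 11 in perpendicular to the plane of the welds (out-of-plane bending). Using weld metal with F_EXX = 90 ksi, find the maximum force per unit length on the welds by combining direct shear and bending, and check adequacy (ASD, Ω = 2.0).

f_max ≈ 8.03 kip/in; adequate

L_w = 2 × 7.5 = 15 in; section modulus (unit throat) S = 2 × L²/6 = 18.75 in².
Direct shear f_v = P/L_w = 13.6/15 = 0.9067 kip/in.
Moment M = P × e = 13.6 × 11 = 149.6 kip·in; bending f_b = M/S = 7.979 kip/in.
f_max = √(f_v² + f_b²) = √(0.9067² + 7.979²) = 8.03 kip/in.
r_n/Ω = (1/2.0) × 0.6 × 90 × (0.707 × 0.625) = 11.93 kip/in → adequate.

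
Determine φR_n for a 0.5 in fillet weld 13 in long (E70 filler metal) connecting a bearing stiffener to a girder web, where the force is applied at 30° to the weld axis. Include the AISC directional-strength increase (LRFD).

φR_n ≈ 170 kips

E70XX → F_EXX = 70 ksi.
t_e = 0.707 × 0.5 = 0.3535 in; A_we = 0.3535 × 13 = 4.595 in².
Directional factor: 1.0 + 0.5 sin^1.5(30°) = 1.177.
F_nw = 0.6 × 70 × 1.177 = 49.42 ksi.
φR_n = 0.75 × 49.42 × 4.595 = 170.3 kips.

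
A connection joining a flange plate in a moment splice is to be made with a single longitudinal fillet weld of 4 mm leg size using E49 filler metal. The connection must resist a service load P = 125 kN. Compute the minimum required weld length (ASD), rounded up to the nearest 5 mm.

E49XX → F_EXX = 490 MPa.
Throat t_e = 0.707 × 4 = 2.828 mm.
r_n/Ω = (0.6 × 490 × 2.828) / 2.0 = 415.7 N/mm = 0.4157 kN/mm.
L_req = P / (r_n/Ω) = 125 / 0.4157 = 300.7 mm total.
Round up → use L = 305 mm.

L = 305 mm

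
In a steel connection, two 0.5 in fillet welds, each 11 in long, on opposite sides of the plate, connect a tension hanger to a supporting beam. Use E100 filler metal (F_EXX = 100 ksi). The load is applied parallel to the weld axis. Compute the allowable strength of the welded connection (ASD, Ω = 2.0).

Effective throat t_e = 0.707 × 0.5 = 0.3535 in.
Total length L = 22 in; A_we = 0.3535 × 22 = 7.777 in².
F_nw = 0.6 F_EXX = 0.6 × 100 = 60 ksi.
R_n = 60 × 7.777 = 466.6 kips; R_n/Ω = 466.6/2.0 = 233.3 kips.

R_n/Ω ≈ 233 kips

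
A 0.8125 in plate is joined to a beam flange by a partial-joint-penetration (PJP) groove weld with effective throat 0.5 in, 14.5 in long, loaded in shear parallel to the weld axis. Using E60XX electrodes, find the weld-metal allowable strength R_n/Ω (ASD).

E60XX → F_EXX = 60 ksi.
Effective throat (given) t_e = 0.5 in.
A_we = 0.5 × 14.5 = 7.25 in².
F_nw = 0.6 F_EXX = 36 ksi.
R_n/Ω = (36 × 7.25) / 2.0 = 130.5 kip.

R_n/Ω ≈ 130 kip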